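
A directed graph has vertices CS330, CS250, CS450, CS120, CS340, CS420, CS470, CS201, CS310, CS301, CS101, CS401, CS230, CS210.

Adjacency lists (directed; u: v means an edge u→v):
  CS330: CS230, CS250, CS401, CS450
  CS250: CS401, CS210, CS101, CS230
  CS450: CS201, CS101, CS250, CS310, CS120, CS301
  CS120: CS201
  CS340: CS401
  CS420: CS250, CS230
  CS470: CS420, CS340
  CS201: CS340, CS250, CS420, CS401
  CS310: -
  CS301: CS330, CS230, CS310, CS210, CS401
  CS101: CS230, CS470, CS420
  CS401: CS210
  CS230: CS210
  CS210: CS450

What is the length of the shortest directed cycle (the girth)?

3

For each vertex v, BFS finds the shortest path from v back to v.
The shortest such closed walk is CS450 → CS250 → CS210 → CS450, length 3.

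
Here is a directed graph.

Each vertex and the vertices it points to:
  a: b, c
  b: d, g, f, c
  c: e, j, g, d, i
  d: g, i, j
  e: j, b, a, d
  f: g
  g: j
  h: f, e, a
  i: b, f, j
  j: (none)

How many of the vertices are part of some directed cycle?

6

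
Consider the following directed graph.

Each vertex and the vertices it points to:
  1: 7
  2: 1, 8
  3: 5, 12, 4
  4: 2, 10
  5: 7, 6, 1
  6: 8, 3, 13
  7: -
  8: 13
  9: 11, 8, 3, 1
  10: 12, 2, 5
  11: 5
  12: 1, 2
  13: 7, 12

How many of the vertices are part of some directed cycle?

9

A vertex is on a directed cycle iff it belongs to a strongly connected component of size ≥ 2 (or has a self-loop).
The vertices on cycles are {2, 3, 4, 5, 6, 8, 10, 12, 13} — 9 in total.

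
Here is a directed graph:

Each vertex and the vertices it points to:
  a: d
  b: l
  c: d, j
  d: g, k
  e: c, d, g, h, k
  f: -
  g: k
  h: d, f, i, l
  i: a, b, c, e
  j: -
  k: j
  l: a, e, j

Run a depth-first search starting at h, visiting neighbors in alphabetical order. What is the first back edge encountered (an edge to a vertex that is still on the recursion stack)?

e→h

DFS from h (visiting neighbors in alphabetical order); mark gray on enter, black on exit:
h gray
  d gray
    g gray
      k gray
        j gray
        j black
      k black
    g black
    d→k: k black — skip
  d black
  f gray
  f black
  i gray
    a gray
      a→d: d black — skip
    a black
    b gray
      l gray
        l→a: a black — skip
        e gray
          c gray
            c→d: d black — skip
            c→j: j black — skip
          c black
          e→d: d black — skip
          e→g: g black — skip
          e→h: h is gray → back edge
First back edge: e → h.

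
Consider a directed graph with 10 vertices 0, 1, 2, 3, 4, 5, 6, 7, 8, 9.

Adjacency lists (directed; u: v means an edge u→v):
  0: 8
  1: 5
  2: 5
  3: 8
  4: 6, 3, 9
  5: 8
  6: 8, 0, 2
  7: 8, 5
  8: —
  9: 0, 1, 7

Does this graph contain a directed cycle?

No

DFS with white/gray/black marking, starting from 3:
3 gray
  8 gray
  8 black
3 black
0 gray
  0→8: 8 black — skip
0 black
1 gray
  5 gray
    5→8: 8 black — skip
  5 black
1 black
2 gray
  2→5: 5 black — skip
2 black
4 gray
  6 gray
    6→8: 8 black — skip
    6→0: 0 black — skip
    6→2: 2 black — skip
  6 black
  4→3: 3 black — skip
  9 gray
    9→0: 0 black — skip
    9→1: 1 black — skip
    7 gray
      7→8: 8 black — skip
      7→5: 5 black — skip
    7 black
  9 black
4 black
Every edge goes to a white or black vertex — no back edge, so the graph is acyclic.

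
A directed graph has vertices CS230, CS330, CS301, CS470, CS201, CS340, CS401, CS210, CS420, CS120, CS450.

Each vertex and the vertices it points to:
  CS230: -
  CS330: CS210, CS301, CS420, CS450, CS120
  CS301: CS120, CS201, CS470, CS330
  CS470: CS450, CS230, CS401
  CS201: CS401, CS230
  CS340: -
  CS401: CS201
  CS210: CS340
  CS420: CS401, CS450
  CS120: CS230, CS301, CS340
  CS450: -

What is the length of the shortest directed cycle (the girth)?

For each vertex v, BFS finds the shortest path from v back to v.
The shortest such closed walk is CS301 → CS330 → CS301, length 2.

2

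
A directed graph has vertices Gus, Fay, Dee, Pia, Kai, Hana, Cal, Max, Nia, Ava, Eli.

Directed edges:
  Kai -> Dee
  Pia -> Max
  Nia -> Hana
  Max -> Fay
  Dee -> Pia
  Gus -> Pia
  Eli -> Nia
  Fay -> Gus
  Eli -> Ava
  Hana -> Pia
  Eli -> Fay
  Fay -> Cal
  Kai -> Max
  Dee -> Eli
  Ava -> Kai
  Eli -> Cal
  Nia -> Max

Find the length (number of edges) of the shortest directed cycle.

4

For each vertex v, BFS finds the shortest path from v back to v.
The shortest such closed walk is Eli → Ava → Kai → Dee → Eli, length 4.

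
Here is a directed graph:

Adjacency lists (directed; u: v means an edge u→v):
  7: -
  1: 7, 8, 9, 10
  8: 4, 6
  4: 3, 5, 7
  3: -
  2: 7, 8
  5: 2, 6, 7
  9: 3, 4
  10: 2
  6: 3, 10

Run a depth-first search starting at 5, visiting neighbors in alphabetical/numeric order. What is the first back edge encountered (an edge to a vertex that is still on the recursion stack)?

DFS from 5 (visiting neighbors in alphabetical/numeric order); mark gray on enter, black on exit:
5 gray
  2 gray
    7 gray
    7 black
    8 gray
      4 gray
        3 gray
        3 black
        4→5: 5 is gray → back edge
First back edge: 4 → 5.

4→5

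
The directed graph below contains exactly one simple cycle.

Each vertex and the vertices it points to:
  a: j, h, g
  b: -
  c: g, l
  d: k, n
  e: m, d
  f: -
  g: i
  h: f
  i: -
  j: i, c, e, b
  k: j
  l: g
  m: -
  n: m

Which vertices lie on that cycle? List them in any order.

d, e, j, k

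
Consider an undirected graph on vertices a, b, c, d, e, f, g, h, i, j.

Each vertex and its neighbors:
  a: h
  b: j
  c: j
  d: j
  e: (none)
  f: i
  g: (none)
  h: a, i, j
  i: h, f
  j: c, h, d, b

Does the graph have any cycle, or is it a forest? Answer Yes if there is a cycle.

No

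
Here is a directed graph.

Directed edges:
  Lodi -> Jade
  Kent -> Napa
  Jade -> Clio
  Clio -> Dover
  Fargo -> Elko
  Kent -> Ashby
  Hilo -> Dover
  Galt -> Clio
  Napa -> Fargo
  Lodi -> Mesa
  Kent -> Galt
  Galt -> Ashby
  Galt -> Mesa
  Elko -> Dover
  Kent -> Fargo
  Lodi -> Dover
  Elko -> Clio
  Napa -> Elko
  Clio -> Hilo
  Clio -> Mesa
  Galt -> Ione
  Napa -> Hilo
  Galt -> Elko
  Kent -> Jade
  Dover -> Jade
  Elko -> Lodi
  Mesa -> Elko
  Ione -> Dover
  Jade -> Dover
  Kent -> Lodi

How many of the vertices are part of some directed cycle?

7

A vertex is on a directed cycle iff it belongs to a strongly connected component of size ≥ 2 (or has a self-loop).
The vertices on cycles are {Clio, Elko, Hilo, Jade, Lodi, Mesa, Dover} — 7 in total.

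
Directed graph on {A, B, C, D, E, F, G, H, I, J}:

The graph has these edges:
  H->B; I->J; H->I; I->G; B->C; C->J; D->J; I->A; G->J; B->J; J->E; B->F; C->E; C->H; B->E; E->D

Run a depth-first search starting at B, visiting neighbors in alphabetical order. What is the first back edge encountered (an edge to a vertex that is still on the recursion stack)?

DFS from B (visiting neighbors in alphabetical order); mark gray on enter, black on exit:
B gray
  C gray
    E gray
      D gray
        J gray
          J→E: E is gray → back edge
First back edge: J → E.

J->E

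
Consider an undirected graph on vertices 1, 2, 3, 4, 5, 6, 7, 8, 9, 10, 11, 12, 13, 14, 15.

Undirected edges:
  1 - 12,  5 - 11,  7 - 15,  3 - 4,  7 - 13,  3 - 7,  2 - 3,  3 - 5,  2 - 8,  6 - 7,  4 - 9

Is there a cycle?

No

DFS, tracking each vertex's parent; an edge to a visited non-parent vertex closes a cycle.
Start from 3:
visit 3 (parent –)
  visit 2 (parent 3)
    2–3: parent, skip
    visit 8 (parent 2)
      8–2: parent, skip
  visit 4 (parent 3)
    visit 9 (parent 4)
      9–4: parent, skip
    4–3: parent, skip
  visit 7 (parent 3)
    visit 15 (parent 7)
      15–7: parent, skip
    7–3: parent, skip
    visit 13 (parent 7)
      13–7: parent, skip
    visit 6 (parent 7)
      6–7: parent, skip
  visit 5 (parent 3)
    visit 11 (parent 5)
      11–5: parent, skip
    5–3: parent, skip
visit 1 (parent –)
  visit 12 (parent 1)
    12–1: parent, skip
visit 10 (parent –)
visit 14 (parent –)
No non-parent visited neighbor found — the graph is a forest.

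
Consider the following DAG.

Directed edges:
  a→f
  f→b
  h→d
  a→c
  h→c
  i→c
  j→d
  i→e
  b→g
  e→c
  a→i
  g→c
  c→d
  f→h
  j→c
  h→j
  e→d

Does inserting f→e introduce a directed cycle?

No

Adding f→e creates a cycle iff e can already reach f.
Explore from e: no path reaches f. The graph stays acyclic.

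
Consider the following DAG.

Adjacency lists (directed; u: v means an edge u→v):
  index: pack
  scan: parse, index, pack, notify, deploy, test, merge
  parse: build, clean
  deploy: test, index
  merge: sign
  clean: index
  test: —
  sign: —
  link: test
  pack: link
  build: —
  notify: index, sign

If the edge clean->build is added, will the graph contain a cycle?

Adding clean→build creates a cycle iff build can already reach clean.
Explore from build: no path reaches clean. The graph stays acyclic.

No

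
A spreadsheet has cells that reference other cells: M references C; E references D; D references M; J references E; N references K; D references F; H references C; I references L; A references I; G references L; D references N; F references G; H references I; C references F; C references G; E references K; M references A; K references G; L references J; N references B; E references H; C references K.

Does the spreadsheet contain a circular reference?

DFS with white/gray/black marking, starting from N:
N gray
  K gray
    G gray
      L gray
        J gray
          E gray
            H gray
              I gray
                I→L: L is gray → back edge
Back edge found, so a cycle exists: L → J → E → H → I → L.

Yes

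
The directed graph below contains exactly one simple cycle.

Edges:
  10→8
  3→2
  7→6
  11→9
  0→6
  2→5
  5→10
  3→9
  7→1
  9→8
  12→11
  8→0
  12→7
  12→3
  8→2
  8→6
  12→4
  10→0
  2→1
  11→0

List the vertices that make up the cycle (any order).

2, 5, 8, 10

DFS with gray/black marking from 2:
2 gray
  1 gray
  1 black
  5 gray
    10 gray
      8 gray
        6 gray
        6 black
        0 gray
          0→6: 6 black — skip
        0 black
        8→2: 2 is gray → back edge
Back edge closes the cycle 2 → 5 → 10 → 8 → 2; its vertices are {2, 5, 8, 10}.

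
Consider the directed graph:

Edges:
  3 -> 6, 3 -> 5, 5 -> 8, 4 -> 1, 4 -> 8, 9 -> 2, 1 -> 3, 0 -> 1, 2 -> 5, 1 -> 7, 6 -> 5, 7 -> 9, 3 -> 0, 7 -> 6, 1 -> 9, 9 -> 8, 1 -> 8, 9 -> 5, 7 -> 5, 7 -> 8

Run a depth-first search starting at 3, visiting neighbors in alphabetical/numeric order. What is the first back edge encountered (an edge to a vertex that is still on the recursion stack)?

1→3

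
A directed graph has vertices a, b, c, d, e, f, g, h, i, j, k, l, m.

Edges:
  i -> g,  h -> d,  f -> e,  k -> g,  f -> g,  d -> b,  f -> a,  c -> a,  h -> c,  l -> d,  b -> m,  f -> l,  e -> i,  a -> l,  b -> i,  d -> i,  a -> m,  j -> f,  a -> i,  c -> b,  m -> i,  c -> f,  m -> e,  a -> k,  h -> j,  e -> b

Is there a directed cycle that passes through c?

No

c lies on a cycle iff there is a path from c back to itself.
Exploring from c, it never reaches itself; equivalently, its strongly connected component is a singleton.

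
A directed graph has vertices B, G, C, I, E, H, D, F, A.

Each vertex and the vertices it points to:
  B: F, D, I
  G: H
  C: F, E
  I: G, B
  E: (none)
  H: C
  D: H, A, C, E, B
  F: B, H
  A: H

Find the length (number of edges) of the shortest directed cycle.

2

For each vertex v, BFS finds the shortest path from v back to v.
The shortest such closed walk is B → I → B, length 2.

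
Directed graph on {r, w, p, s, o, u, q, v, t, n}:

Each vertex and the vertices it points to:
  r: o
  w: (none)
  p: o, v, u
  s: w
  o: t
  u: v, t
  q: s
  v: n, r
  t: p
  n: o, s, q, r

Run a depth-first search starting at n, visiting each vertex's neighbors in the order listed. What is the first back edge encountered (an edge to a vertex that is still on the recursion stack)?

DFS from n (visiting each vertex's neighbors in the order listed); mark gray on enter, black on exit:
n gray
  o gray
    t gray
      p gray
        p→o: o is gray → back edge
First back edge: p → o.

p->o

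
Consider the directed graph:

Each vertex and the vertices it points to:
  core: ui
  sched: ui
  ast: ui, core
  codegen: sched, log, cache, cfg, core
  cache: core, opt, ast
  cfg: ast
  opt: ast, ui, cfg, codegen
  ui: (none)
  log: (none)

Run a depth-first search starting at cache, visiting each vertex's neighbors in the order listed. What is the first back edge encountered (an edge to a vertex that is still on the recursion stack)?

codegen->cache

DFS from cache (visiting each vertex's neighbors in the order listed); mark gray on enter, black on exit:
cache gray
  core gray
    ui gray
    ui black
  core black
  opt gray
    ast gray
      ast→ui: ui black — skip
      ast→core: core black — skip
    ast black
    opt→ui: ui black — skip
    cfg gray
      cfg→ast: ast black — skip
    cfg black
    codegen gray
      sched gray
        sched→ui: ui black — skip
      sched black
      log gray
      log black
      codegen→cache: cache is gray → back edge
First back edge: codegen → cache.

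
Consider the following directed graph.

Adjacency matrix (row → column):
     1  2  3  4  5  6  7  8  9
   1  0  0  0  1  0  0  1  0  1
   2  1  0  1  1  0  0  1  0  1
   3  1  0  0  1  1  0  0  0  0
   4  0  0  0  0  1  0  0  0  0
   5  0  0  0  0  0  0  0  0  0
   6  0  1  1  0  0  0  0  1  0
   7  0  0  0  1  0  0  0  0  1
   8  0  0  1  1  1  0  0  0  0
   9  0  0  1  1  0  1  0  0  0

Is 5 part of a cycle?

No

5 lies on a cycle iff there is a path from 5 back to itself.
Exploring from 5, it never reaches itself; equivalently, its strongly connected component is a singleton.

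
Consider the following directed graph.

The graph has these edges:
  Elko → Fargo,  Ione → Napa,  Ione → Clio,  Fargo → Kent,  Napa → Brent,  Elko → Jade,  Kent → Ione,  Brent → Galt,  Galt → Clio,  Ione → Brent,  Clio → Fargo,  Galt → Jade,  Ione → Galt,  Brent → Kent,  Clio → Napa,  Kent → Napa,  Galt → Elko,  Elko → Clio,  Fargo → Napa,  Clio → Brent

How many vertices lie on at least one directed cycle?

A vertex is on a directed cycle iff it belongs to a strongly connected component of size ≥ 2 (or has a self-loop).
The vertices on cycles are {Clio, Elko, Galt, Ione, Kent, Napa, Brent, Fargo} — 8 in total.

8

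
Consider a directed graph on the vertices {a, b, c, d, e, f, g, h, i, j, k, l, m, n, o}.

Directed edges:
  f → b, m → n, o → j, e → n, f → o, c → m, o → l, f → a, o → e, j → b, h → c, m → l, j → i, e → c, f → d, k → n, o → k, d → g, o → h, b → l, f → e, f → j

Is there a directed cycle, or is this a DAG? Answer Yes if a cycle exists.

No

DFS with white/gray/black marking, starting from c:
c gray
  m gray
    l gray
    l black
    n gray
    n black
  m black
c black
a gray
a black
b gray
  b→l: l black — skip
b black
d gray
  g gray
  g black
d black
e gray
  e→n: n black — skip
  e→c: c black — skip
e black
f gray
  o gray
    o→l: l black — skip
    o→e: e black — skip
    h gray
      h→c: c black — skip
    h black
    k gray
      k→n: n black — skip
    k black
    j gray
      j→b: b black — skip
      i gray
      i black
    j black
  o black
  f→j: j black — skip
  f→b: b black — skip
  f→a: a black — skip
  f→e: e black — skip
  f→d: d black — skip
f black
Every edge goes to a white or black vertex — no back edge, so the graph is acyclic.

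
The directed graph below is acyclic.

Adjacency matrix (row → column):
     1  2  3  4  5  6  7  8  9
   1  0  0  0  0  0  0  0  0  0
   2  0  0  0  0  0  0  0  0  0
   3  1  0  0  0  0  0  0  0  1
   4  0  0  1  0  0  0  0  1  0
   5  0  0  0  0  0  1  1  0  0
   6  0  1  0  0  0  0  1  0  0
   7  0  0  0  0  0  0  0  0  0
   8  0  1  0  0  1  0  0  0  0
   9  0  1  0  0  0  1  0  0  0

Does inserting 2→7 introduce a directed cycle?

No

Adding 2→7 creates a cycle iff 7 can already reach 2.
Explore from 7: no path reaches 2. The graph stays acyclic.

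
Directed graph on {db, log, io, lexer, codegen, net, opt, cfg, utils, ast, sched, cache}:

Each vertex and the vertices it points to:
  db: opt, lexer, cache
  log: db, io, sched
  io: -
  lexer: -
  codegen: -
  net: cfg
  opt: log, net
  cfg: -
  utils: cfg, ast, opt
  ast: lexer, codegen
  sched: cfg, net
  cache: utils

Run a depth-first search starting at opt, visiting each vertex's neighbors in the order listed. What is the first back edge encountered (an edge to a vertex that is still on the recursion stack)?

db→opt

DFS from opt (visiting each vertex's neighbors in the order listed); mark gray on enter, black on exit:
opt gray
  log gray
    db gray
      db→opt: opt is gray → back edge
First back edge: db → opt.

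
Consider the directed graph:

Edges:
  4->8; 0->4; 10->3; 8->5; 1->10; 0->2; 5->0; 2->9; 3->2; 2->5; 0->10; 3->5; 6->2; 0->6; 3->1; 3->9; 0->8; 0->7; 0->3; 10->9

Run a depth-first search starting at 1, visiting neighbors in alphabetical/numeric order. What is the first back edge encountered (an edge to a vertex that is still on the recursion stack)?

DFS from 1 (visiting neighbors in alphabetical/numeric order); mark gray on enter, black on exit:
1 gray
  10 gray
    3 gray
      3→1: 1 is gray → back edge
First back edge: 3 → 1.

3→1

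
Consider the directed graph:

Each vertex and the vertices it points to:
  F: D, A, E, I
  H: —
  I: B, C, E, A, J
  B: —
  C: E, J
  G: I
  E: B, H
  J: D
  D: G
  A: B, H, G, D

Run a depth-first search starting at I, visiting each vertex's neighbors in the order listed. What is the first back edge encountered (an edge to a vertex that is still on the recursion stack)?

G→I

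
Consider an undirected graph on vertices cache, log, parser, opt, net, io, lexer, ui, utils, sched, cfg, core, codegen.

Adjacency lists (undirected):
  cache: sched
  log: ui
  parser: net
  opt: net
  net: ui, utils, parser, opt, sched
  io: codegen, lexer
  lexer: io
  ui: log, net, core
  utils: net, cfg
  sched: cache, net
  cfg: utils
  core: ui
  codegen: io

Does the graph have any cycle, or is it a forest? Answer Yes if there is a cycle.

No

DFS, tracking each vertex's parent; an edge to a visited non-parent vertex closes a cycle.
Start from cfg:
visit cfg (parent –)
  visit utils (parent cfg)
    visit net (parent utils)
      visit ui (parent net)
        visit log (parent ui)
          log–ui: parent, skip
        ui–net: parent, skip
        visit core (parent ui)
          core–ui: parent, skip
      net–utils: parent, skip
      visit parser (parent net)
        parser–net: parent, skip
      visit opt (parent net)
        opt–net: parent, skip
      visit sched (parent net)
        visit cache (parent sched)
          cache–sched: parent, skip
        sched–net: parent, skip
    utils–cfg: parent, skip
visit io (parent –)
  visit codegen (parent io)
    codegen–io: parent, skip
  visit lexer (parent io)
    lexer–io: parent, skip
No non-parent visited neighbor found — the graph is a forest.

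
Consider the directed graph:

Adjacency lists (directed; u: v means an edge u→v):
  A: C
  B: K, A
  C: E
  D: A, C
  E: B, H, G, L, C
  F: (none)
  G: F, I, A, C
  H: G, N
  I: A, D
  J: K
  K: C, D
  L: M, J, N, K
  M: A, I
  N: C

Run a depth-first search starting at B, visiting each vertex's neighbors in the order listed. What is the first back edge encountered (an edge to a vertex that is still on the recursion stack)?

DFS from B (visiting each vertex's neighbors in the order listed); mark gray on enter, black on exit:
B gray
  K gray
    C gray
      E gray
        E→B: B is gray → back edge
First back edge: E → B.

E→B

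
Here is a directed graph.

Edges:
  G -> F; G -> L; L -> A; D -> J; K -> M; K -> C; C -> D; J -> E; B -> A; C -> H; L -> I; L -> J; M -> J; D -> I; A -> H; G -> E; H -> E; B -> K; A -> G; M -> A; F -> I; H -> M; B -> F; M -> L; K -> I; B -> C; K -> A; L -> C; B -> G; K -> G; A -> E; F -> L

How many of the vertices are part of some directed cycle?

A vertex is on a directed cycle iff it belongs to a strongly connected component of size ≥ 2 (or has a self-loop).
The vertices on cycles are {A, C, F, G, H, L, M} — 7 in total.

7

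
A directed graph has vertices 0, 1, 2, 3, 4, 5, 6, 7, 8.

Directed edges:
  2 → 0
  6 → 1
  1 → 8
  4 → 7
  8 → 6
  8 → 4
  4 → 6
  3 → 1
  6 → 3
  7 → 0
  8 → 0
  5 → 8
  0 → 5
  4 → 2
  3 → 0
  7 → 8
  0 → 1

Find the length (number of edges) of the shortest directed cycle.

3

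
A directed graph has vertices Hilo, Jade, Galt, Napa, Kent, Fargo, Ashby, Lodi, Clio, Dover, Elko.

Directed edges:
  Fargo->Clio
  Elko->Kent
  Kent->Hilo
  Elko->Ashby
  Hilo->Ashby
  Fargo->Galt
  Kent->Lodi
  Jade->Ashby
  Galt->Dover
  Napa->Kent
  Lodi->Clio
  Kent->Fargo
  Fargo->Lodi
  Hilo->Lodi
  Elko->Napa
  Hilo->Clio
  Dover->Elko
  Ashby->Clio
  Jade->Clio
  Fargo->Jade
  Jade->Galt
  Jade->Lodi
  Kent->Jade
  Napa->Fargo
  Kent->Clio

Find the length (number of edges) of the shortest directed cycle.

5

For each vertex v, BFS finds the shortest path from v back to v.
The shortest such closed walk is Dover → Elko → Kent → Jade → Galt → Dover, length 5.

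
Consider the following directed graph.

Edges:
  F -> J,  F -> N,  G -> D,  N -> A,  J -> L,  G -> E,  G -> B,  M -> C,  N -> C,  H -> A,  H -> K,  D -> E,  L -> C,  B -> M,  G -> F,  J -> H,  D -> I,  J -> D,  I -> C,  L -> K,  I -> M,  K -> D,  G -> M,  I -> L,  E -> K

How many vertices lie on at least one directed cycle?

5

A vertex is on a directed cycle iff it belongs to a strongly connected component of size ≥ 2 (or has a self-loop).
The vertices on cycles are {D, E, I, K, L} — 5 in total.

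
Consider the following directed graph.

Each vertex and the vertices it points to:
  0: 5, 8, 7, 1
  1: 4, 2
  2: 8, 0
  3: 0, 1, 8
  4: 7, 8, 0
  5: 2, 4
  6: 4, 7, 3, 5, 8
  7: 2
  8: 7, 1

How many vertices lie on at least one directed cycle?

A vertex is on a directed cycle iff it belongs to a strongly connected component of size ≥ 2 (or has a self-loop).
The vertices on cycles are {0, 1, 2, 4, 5, 7, 8} — 7 in total.

7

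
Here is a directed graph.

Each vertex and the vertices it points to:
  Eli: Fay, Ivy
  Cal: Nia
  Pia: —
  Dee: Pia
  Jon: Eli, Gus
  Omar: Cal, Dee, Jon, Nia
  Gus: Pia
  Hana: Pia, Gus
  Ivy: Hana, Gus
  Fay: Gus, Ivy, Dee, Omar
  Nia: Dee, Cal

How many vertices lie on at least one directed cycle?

6

A vertex is on a directed cycle iff it belongs to a strongly connected component of size ≥ 2 (or has a self-loop).
The vertices on cycles are {Cal, Eli, Fay, Jon, Nia, Omar} — 6 in total.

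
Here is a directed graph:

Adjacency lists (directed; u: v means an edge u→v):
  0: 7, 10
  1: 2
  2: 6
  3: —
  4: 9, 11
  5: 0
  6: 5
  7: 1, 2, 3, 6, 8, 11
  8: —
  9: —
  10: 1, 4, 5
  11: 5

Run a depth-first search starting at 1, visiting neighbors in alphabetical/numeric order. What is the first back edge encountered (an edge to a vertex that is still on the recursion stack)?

7->1

DFS from 1 (visiting neighbors in alphabetical/numeric order); mark gray on enter, black on exit:
1 gray
  2 gray
    6 gray
      5 gray
        0 gray
          7 gray
            7→1: 1 is gray → back edge
First back edge: 7 → 1.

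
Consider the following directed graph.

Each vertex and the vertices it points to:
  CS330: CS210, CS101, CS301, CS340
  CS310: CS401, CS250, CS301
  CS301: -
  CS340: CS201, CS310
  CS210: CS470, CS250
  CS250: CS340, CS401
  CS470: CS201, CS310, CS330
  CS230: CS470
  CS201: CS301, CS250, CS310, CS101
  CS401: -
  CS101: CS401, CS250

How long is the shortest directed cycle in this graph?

3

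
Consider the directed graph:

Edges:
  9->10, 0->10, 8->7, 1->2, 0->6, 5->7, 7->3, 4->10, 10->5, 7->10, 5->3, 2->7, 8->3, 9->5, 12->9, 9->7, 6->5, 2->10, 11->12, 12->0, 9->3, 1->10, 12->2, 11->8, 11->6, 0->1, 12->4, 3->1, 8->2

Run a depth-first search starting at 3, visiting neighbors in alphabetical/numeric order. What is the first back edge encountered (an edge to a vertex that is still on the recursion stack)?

7→3

DFS from 3 (visiting neighbors in alphabetical/numeric order); mark gray on enter, black on exit:
3 gray
  1 gray
    2 gray
      7 gray
        7→3: 3 is gray → back edge
First back edge: 7 → 3.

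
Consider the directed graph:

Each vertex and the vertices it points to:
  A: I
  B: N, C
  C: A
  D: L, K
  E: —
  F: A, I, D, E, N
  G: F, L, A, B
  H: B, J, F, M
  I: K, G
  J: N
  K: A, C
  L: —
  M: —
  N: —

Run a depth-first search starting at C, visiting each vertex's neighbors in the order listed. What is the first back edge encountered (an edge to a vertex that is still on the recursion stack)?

DFS from C (visiting each vertex's neighbors in the order listed); mark gray on enter, black on exit:
C gray
  A gray
    I gray
      K gray
        K→A: A is gray → back edge
First back edge: K → A.

K→A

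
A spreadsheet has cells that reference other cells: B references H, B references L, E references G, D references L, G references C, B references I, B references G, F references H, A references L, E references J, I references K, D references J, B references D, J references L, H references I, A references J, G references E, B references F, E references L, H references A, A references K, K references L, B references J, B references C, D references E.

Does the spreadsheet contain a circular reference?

Yes

DFS with white/gray/black marking, starting from K:
K gray
  L gray
  L black
K black
F gray
  H gray
    I gray
      I→K: K black — skip
    I black
    A gray
      A→K: K black — skip
      A→L: L black — skip
      J gray
        J→L: L black — skip
      J black
    A black
  H black
F black
B gray
  C gray
  C black
  B→F: F black — skip
  B→H: H black — skip
  G gray
    G→C: C black — skip
    E gray
      E→G: G is gray → back edge
Back edge found, so a cycle exists: G → E → G.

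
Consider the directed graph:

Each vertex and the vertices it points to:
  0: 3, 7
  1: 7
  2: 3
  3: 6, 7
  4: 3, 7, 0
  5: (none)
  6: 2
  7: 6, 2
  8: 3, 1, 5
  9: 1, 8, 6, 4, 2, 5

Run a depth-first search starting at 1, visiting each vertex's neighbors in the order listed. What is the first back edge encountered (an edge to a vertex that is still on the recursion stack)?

3->6

DFS from 1 (visiting each vertex's neighbors in the order listed); mark gray on enter, black on exit:
1 gray
  7 gray
    6 gray
      2 gray
        3 gray
          3→6: 6 is gray → back edge
First back edge: 3 → 6.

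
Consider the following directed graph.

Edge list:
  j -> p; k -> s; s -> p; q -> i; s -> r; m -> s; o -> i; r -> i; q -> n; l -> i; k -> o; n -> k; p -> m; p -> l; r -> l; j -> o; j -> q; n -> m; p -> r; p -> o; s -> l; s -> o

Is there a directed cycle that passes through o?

o lies on a cycle iff there is a path from o back to itself.
Exploring from o, it never reaches itself; equivalently, its strongly connected component is a singleton.

No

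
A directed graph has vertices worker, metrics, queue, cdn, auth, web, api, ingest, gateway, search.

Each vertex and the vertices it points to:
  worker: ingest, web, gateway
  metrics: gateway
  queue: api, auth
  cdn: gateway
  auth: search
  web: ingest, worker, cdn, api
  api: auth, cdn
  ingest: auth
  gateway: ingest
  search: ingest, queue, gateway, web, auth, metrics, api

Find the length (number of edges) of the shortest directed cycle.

2

For each vertex v, BFS finds the shortest path from v back to v.
The shortest such closed walk is search → auth → search, length 2.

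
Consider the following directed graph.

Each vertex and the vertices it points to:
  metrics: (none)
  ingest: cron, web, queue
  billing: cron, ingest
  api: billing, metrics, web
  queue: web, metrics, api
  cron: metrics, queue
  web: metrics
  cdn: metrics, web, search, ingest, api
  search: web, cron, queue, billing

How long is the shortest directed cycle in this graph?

4

For each vertex v, BFS finds the shortest path from v back to v.
The shortest such closed walk is api → billing → ingest → queue → api, length 4.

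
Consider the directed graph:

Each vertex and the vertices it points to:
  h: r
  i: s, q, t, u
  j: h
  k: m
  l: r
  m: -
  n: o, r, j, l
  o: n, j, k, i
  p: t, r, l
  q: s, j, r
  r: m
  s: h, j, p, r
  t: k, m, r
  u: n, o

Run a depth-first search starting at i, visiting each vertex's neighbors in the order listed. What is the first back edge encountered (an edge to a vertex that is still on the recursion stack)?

o->n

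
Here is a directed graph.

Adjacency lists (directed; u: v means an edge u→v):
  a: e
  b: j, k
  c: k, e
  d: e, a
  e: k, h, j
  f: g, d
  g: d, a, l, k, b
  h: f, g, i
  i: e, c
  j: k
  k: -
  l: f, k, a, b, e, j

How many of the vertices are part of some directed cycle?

A vertex is on a directed cycle iff it belongs to a strongly connected component of size ≥ 2 (or has a self-loop).
The vertices on cycles are {a, c, d, e, f, g, h, i, l} — 9 in total.

9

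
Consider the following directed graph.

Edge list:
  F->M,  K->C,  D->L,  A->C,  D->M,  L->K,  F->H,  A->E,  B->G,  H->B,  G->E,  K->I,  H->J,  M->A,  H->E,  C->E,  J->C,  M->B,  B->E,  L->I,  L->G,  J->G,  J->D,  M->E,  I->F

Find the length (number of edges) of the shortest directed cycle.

6

For each vertex v, BFS finds the shortest path from v back to v.
The shortest such closed walk is D → L → I → F → H → J → D, length 6.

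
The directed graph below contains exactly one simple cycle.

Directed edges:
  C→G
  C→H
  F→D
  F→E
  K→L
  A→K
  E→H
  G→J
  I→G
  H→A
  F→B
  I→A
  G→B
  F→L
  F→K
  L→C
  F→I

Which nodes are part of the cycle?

A, C, H, K, L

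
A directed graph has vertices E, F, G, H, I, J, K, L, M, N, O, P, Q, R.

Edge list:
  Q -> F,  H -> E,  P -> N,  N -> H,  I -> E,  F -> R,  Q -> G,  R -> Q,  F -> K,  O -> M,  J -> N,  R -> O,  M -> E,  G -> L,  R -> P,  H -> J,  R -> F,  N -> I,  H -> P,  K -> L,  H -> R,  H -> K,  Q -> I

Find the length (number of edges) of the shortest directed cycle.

2

For each vertex v, BFS finds the shortest path from v back to v.
The shortest such closed walk is R → F → R, length 2.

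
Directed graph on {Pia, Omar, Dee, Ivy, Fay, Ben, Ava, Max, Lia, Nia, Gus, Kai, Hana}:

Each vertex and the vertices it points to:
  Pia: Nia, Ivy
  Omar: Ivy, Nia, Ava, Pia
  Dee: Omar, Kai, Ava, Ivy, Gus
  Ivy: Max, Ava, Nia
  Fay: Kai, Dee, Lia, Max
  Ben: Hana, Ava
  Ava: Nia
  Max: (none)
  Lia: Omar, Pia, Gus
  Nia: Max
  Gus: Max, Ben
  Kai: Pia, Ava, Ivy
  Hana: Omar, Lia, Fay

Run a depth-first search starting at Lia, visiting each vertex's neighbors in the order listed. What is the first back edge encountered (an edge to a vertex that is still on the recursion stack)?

Hana→Lia

DFS from Lia (visiting each vertex's neighbors in the order listed); mark gray on enter, black on exit:
Lia gray
  Omar gray
    Ivy gray
      Max gray
      Max black
      Ava gray
        Nia gray
          Nia→Max: Max black — skip
        Nia black
      Ava black
      Ivy→Nia: Nia black — skip
    Ivy black
    Omar→Nia: Nia black — skip
    Omar→Ava: Ava black — skip
    Pia gray
      Pia→Nia: Nia black — skip
      Pia→Ivy: Ivy black — skip
    Pia black
  Omar black
  Lia→Pia: Pia black — skip
  Gus gray
    Gus→Max: Max black — skip
    Ben gray
      Hana gray
        Hana→Omar: Omar black — skip
        Hana→Lia: Lia is gray → back edge
First back edge: Hana → Lia.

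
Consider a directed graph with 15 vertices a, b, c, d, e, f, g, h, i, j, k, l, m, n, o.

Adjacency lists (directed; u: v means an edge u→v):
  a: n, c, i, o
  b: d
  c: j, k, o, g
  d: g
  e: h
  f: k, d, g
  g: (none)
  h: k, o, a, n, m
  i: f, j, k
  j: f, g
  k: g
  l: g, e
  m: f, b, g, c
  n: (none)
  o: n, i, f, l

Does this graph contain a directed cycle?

DFS with white/gray/black marking, starting from c:
c gray
  j gray
    f gray
      k gray
        g gray
        g black
      k black
      d gray
        d→g: g black — skip
      d black
      f→g: g black — skip
    f black
    j→g: g black — skip
  j black
  c→k: k black — skip
  o gray
    n gray
    n black
    i gray
      i→f: f black — skip
      i→j: j black — skip
      i→k: k black — skip
    i black
    o→f: f black — skip
    l gray
      l→g: g black — skip
      e gray
        h gray
          h→k: k black — skip
          h→o: o is gray → back edge
Back edge found, so a cycle exists: o → l → e → h → o.

Yes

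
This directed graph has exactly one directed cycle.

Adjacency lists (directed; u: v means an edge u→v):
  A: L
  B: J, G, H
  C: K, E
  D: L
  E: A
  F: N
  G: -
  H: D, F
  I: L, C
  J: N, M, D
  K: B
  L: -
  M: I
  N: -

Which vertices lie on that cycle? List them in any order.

DFS with gray/black marking from C:
C gray
  K gray
    B gray
      J gray
        N gray
        N black
        M gray
          I gray
            L gray
            L black
            I→C: C is gray → back edge
Back edge closes the cycle C → K → B → J → M → I → C; its vertices are {B, C, I, J, K, M}.

B, C, I, J, K, M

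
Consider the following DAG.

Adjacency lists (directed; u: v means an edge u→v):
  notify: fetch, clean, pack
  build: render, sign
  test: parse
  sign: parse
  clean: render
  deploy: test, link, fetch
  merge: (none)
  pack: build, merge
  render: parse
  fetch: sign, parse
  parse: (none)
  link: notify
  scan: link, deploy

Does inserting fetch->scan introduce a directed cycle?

Adding fetch→scan creates a cycle iff scan can already reach fetch.
Path from scan: scan → deploy → fetch.
So scan → … → fetch → scan is a cycle.

Yes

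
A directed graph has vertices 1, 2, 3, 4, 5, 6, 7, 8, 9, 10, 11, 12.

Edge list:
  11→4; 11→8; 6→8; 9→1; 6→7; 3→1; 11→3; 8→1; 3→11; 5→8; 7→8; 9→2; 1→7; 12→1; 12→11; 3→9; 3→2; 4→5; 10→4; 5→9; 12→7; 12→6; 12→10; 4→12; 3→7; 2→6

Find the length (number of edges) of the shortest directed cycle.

For each vertex v, BFS finds the shortest path from v back to v.
The shortest such closed walk is 11 → 3 → 11, length 2.

2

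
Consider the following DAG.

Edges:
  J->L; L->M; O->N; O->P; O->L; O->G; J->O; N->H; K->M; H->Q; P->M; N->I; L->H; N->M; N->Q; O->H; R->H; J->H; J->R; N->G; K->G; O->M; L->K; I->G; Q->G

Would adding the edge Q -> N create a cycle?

Adding Q→N creates a cycle iff N can already reach Q.
Path from N: N → Q.
So N → … → Q → N is a cycle.

Yes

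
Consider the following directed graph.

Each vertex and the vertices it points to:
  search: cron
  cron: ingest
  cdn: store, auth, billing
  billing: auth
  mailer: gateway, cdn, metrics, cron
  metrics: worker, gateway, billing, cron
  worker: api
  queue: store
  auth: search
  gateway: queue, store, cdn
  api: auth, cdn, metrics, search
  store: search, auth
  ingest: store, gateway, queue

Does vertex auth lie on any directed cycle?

auth is on a cycle iff auth can reach itself via ≥1 edge.
auth → search → cron → ingest → store → auth — yes.

Yes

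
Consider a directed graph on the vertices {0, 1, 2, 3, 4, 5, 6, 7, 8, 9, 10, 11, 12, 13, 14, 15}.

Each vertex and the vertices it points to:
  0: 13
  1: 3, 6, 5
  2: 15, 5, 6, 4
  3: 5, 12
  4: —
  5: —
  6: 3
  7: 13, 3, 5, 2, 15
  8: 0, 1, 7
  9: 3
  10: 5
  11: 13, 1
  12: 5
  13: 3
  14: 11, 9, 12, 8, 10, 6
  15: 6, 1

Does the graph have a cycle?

No

DFS with white/gray/black marking, starting from 3:
3 gray
  5 gray
  5 black
  12 gray
    12→5: 5 black — skip
  12 black
3 black
0 gray
  13 gray
    13→3: 3 black — skip
  13 black
0 black
1 gray
  1→3: 3 black — skip
  6 gray
    6→3: 3 black — skip
  6 black
  1→5: 5 black — skip
1 black
2 gray
  15 gray
    15→6: 6 black — skip
    15→1: 1 black — skip
  15 black
  2→5: 5 black — skip
  2→6: 6 black — skip
  4 gray
  4 black
2 black
7 gray
  7→13: 13 black — skip
  7→3: 3 black — skip
  7→5: 5 black — skip
  7→2: 2 black — skip
  7→15: 15 black — skip
7 black
8 gray
  8→0: 0 black — skip
  8→1: 1 black — skip
  8→7: 7 black — skip
8 black
9 gray
  9→3: 3 black — skip
9 black
10 gray
  10→5: 5 black — skip
10 black
11 gray
  11→13: 13 black — skip
  11→1: 1 black — skip
11 black
14 gray
  14→11: 11 black — skip
  14→9: 9 black — skip
  14→12: 12 black — skip
  14→8: 8 black — skip
  14→10: 10 black — skip
  14→6: 6 black — skip
14 black
Every edge goes to a white or black vertex — no back edge, so the graph is acyclic.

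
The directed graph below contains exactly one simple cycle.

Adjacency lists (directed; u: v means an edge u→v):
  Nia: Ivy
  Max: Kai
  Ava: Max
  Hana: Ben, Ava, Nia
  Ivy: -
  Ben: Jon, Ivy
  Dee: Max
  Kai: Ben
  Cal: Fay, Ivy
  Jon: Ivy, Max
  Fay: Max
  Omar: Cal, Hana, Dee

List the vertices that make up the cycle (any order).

Ben, Jon, Kai, Max

DFS with gray/black marking from Ben:
Ben gray
  Jon gray
    Ivy gray
    Ivy black
    Max gray
      Kai gray
        Kai→Ben: Ben is gray → back edge
Back edge closes the cycle Ben → Jon → Max → Kai → Ben; its vertices are {Ben, Jon, Kai, Max}.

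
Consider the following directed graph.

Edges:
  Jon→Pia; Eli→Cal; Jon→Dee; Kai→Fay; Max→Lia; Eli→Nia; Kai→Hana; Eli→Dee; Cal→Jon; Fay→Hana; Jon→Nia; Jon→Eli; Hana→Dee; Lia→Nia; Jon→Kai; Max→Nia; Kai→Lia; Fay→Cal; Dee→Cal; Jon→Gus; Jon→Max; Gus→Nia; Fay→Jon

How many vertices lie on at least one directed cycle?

A vertex is on a directed cycle iff it belongs to a strongly connected component of size ≥ 2 (or has a self-loop).
The vertices on cycles are {Cal, Dee, Eli, Fay, Jon, Kai, Hana} — 7 in total.

7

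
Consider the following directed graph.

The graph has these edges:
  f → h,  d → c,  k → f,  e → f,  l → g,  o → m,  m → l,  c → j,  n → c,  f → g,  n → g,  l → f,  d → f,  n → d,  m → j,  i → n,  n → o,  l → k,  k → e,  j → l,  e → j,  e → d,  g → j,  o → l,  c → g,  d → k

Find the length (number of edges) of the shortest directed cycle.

3

For each vertex v, BFS finds the shortest path from v back to v.
The shortest such closed walk is d → k → e → d, length 3.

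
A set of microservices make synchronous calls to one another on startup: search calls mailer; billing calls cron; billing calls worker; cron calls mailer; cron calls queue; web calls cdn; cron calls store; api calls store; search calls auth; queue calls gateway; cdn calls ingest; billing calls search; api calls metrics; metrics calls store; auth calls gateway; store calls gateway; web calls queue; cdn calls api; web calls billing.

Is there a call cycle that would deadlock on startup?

No

DFS with white/gray/black marking, starting from mailer:
mailer gray
mailer black
web gray
  queue gray
    gateway gray
    gateway black
  queue black
  billing gray
    cron gray
      cron→queue: queue black — skip
      store gray
        store→gateway: gateway black — skip
      store black
      cron→mailer: mailer black — skip
    cron black
    worker gray
    worker black
    search gray
      search→mailer: mailer black — skip
      auth gray
        auth→gateway: gateway black — skip
      auth black
    search black
  billing black
  cdn gray
    ingest gray
    ingest black
    api gray
      metrics gray
        metrics→store: store black — skip
      metrics black
      api→store: store black — skip
    api black
  cdn black
web black
Every edge goes to a white or black vertex — no back edge, so the graph is acyclic.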